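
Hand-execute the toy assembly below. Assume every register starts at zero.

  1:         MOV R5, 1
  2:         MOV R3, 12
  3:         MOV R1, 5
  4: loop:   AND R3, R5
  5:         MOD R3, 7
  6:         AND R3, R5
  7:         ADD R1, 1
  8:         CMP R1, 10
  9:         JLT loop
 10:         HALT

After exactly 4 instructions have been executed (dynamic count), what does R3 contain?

0

after MOV R5, 1: R5=1
after MOV R3, 12: R3=12
after MOV R1, 5: R1=5
after AND R3, R5: R3=12&1=0
After step 4: R3 = 0.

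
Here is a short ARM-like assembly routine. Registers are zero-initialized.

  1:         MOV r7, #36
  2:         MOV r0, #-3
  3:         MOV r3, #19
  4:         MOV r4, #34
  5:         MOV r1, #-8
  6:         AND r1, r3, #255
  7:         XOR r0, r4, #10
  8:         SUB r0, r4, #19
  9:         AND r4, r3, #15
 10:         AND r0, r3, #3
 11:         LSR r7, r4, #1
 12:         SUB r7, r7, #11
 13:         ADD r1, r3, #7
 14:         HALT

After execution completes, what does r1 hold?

26

r7=36
r0=-3
r3=19
r4=34
r1=-8
r1=19&255=19
r0=34^10=40
r0=34-19=15
r4=19&15=3
r0=19&3=3
r7=3>>1=1
r7=1-11=-10
r1=19+7=26
halt.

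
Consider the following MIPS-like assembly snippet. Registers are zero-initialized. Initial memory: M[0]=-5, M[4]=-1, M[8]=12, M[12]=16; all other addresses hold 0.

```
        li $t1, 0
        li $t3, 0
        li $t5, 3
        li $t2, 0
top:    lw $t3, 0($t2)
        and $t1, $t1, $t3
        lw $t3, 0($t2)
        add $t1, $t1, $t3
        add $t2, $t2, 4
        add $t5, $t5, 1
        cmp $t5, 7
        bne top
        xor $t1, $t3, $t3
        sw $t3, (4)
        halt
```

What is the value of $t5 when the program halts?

li $t1, 0 → $t1=0
li $t3, 0 → $t3=0
li $t5, 3 → $t5=3
li $t2, 0 → $t2=0
lw $t3, 0($t2) → $t3=M[0]=-5
and $t1, $t1, $t3 → $t1=0&(-5)=0
lw $t3, 0($t2) → $t3=M[0]=-5
add $t1, $t1, $t3 → $t1=0+(-5)=-5
add $t2, $t2, 4 → $t2=0+4=4
add $t5, $t5, 1 → $t5=3+1=4
cmp $t5, 7  (cmp 4,7)
bne top: taken
lw $t3, 0($t2) → $t3=M[4]=-1
and $t1, $t1, $t3 → $t1=(-5)&(-1)=-5
lw $t3, 0($t2) → $t3=M[4]=-1
add $t1, $t1, $t3 → $t1=(-5)+(-1)=-6
add $t2, $t2, 4 → $t2=4+4=8
add $t5, $t5, 1 → $t5=4+1=5
cmp $t5, 7  (cmp 5,7)
bne top: taken
lw $t3, 0($t2) → $t3=M[8]=12
and $t1, $t1, $t3 → $t1=(-6)&12=8
lw $t3, 0($t2) → $t3=M[8]=12
add $t1, $t1, $t3 → $t1=8+12=20
add $t2, $t2, 4 → $t2=8+4=12
add $t5, $t5, 1 → $t5=5+1=6
cmp $t5, 7  (cmp 6,7)
bne top: taken
lw $t3, 0($t2) → $t3=M[12]=16
and $t1, $t1, $t3 → $t1=20&16=16
lw $t3, 0($t2) → $t3=M[12]=16
add $t1, $t1, $t3 → $t1=16+16=32
add $t2, $t2, 4 → $t2=12+4=16
add $t5, $t5, 1 → $t5=6+1=7
cmp $t5, 7  (cmp 7,7)
bne top: not taken
xor $t1, $t3, $t3 → $t1=16^16=0
sw $t3, (4) → M[4]=16
halt.

7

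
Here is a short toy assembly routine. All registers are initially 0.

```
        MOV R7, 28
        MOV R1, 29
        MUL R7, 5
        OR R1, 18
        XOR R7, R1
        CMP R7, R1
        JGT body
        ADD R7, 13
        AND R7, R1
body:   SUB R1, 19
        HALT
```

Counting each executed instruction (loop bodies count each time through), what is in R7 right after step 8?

147

after MOV R7, 28: R7=28
after MOV R1, 29: R1=29
after MUL R7, 5: R7=28*5=140
after OR R1, 18: R1=29|18=31
after XOR R7, R1: R7=140^31=147
CMP R7, R1  (cmp 147,31)
JGT body: taken
after SUB R1, 19: R1=31-19=12
After step 8: R7 = 147.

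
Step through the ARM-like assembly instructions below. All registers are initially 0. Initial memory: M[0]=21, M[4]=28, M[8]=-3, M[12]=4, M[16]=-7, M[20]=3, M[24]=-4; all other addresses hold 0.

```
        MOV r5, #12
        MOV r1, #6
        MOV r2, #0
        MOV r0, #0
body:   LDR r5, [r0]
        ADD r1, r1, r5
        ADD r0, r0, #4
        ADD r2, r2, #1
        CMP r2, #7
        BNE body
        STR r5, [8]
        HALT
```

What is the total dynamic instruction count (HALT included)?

48

r5=12
r1=6
r2=0
r0=0
r5=M[0]=21
r1=6+21=27
r0=0+4=4
r2=0+1=1
CMP r2, #7  (cmp 1,7)
BNE body: taken
r5=M[4]=28
r1=27+28=55
r0=4+4=8
r2=1+1=2
CMP r2, #7  (cmp 2,7)
BNE body: taken
r5=M[8]=-3
r1=55+(-3)=52
r0=8+4=12
r2=2+1=3
CMP r2, #7  (cmp 3,7)
BNE body: taken
r5=M[12]=4
r1=52+4=56
r0=12+4=16
r2=3+1=4
CMP r2, #7  (cmp 4,7)
BNE body: taken
r5=M[16]=-7
r1=56+(-7)=49
r0=16+4=20
r2=4+1=5
CMP r2, #7  (cmp 5,7)
BNE body: taken
r5=M[20]=3
r1=49+3=52
r0=20+4=24
r2=5+1=6
CMP r2, #7  (cmp 6,7)
BNE body: taken
r5=M[24]=-4
r1=52+(-4)=48
r0=24+4=28
r2=6+1=7
CMP r2, #7  (cmp 7,7)
BNE body: not taken
STR r5, [8] → M[8]=-4
halt.
Total executed instructions: 48.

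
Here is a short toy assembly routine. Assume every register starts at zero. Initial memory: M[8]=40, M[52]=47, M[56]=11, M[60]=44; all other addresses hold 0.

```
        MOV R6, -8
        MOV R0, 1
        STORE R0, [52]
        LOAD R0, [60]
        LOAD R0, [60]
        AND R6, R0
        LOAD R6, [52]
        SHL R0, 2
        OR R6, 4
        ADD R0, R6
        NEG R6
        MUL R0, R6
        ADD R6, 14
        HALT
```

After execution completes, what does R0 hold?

-905

R6=-8
R0=1
STORE R0, [52] → M[52]=1
R0=M[60]=44
R0=M[60]=44
R6=(-8)&44=40
R6=M[52]=1
R0=44<<2=176
R6=1|4=5
R0=176+5=181
R6=-(5)=-5
R0=181*(-5)=-905
R6=(-5)+14=9
halt.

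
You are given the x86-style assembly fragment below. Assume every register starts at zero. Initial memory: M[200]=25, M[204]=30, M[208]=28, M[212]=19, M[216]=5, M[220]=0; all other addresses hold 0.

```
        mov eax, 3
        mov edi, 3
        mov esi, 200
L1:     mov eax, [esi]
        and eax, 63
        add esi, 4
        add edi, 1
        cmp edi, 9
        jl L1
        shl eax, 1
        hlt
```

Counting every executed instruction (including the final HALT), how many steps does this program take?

41

mov eax, 3 → eax=3
mov edi, 3 → edi=3
mov esi, 200 → esi=200
mov eax, [esi] → eax=M[200]=25
and eax, 63 → eax=25&63=25
add esi, 4 → esi=200+4=204
add edi, 1 → edi=3+1=4
cmp edi, 9  (cmp 4,9)
jl L1: taken
mov eax, [esi] → eax=M[204]=30
and eax, 63 → eax=30&63=30
add esi, 4 → esi=204+4=208
add edi, 1 → edi=4+1=5
cmp edi, 9  (cmp 5,9)
jl L1: taken
mov eax, [esi] → eax=M[208]=28
and eax, 63 → eax=28&63=28
add esi, 4 → esi=208+4=212
add edi, 1 → edi=5+1=6
cmp edi, 9  (cmp 6,9)
jl L1: taken
mov eax, [esi] → eax=M[212]=19
and eax, 63 → eax=19&63=19
add esi, 4 → esi=212+4=216
add edi, 1 → edi=6+1=7
cmp edi, 9  (cmp 7,9)
jl L1: taken
mov eax, [esi] → eax=M[216]=5
and eax, 63 → eax=5&63=5
add esi, 4 → esi=216+4=220
add edi, 1 → edi=7+1=8
cmp edi, 9  (cmp 8,9)
jl L1: taken
mov eax, [esi] → eax=M[220]=0
and eax, 63 → eax=0&63=0
add esi, 4 → esi=220+4=224
add edi, 1 → edi=8+1=9
cmp edi, 9  (cmp 9,9)
jl L1: not taken
shl eax, 1 → eax=0<<1=0
halt.
Total executed instructions: 41.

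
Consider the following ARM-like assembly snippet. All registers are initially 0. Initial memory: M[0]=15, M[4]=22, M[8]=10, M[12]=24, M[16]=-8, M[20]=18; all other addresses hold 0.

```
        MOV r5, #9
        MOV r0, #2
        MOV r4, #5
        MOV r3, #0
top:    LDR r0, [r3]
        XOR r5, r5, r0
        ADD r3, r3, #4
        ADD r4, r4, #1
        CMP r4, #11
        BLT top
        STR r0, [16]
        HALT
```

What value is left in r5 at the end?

-24

r5=9
r0=2
r4=5
r3=0
r0=M[0]=15
r5=9^15=6
r3=0+4=4
r4=5+1=6
CMP r4, #11  (cmp 6,11)
BLT top: taken
r0=M[4]=22
r5=6^22=16
r3=4+4=8
r4=6+1=7
CMP r4, #11  (cmp 7,11)
BLT top: taken
r0=M[8]=10
r5=16^10=26
r3=8+4=12
r4=7+1=8
CMP r4, #11  (cmp 8,11)
BLT top: taken
r0=M[12]=24
r5=26^24=2
r3=12+4=16
r4=8+1=9
CMP r4, #11  (cmp 9,11)
BLT top: taken
r0=M[16]=-8
r5=2^(-8)=-6
r3=16+4=20
r4=9+1=10
CMP r4, #11  (cmp 10,11)
BLT top: taken
r0=M[20]=18
r5=(-6)^18=-24
r3=20+4=24
r4=10+1=11
CMP r4, #11  (cmp 11,11)
BLT top: not taken
STR r0, [16] → M[16]=18
halt.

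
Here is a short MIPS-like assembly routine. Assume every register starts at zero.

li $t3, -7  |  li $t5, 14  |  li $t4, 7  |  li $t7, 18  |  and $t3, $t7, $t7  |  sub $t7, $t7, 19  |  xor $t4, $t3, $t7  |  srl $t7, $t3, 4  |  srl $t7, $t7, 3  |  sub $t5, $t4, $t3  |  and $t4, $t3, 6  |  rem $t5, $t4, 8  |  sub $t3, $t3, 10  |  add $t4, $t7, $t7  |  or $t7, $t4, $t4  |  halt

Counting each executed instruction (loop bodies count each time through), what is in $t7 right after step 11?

after li $t3, -7: $t3=-7
after li $t5, 14: $t5=14
after li $t4, 7: $t4=7
after li $t7, 18: $t7=18
after and $t3, $t7, $t7: $t3=18&18=18
after sub $t7, $t7, 19: $t7=18-19=-1
after xor $t4, $t3, $t7: $t4=18^(-1)=-19
after srl $t7, $t3, 4: $t7=18>>4=1
after srl $t7, $t7, 3: $t7=1>>3=0
after sub $t5, $t4, $t3: $t5=(-19)-18=-37
after and $t4, $t3, 6: $t4=18&6=2
After step 11: $t7 = 0.

0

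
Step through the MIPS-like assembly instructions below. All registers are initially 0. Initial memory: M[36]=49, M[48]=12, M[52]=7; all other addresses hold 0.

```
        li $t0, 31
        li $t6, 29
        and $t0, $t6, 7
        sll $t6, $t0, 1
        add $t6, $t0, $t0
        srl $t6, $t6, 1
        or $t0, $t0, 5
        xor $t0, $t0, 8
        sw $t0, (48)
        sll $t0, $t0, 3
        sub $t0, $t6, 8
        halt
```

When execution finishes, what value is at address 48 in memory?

13

li $t0, 31 → $t0=31
li $t6, 29 → $t6=29
and $t0, $t6, 7 → $t0=29&7=5
sll $t6, $t0, 1 → $t6=5<<1=10
add $t6, $t0, $t0 → $t6=5+5=10
srl $t6, $t6, 1 → $t6=10>>1=5
or $t0, $t0, 5 → $t0=5|5=5
xor $t0, $t0, 8 → $t0=5^8=13
sw $t0, (48) → M[48]=13
sll $t0, $t0, 3 → $t0=13<<3=104
sub $t0, $t6, 8 → $t0=5-8=-3
halt.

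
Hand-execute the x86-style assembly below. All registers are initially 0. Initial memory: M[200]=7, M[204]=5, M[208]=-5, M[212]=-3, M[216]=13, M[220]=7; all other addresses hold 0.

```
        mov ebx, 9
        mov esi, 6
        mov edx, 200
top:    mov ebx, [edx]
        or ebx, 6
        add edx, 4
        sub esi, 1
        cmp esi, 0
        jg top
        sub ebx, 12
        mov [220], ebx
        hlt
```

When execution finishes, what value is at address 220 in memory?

-5

ebx=9
esi=6
edx=200
ebx=M[200]=7
ebx=7|6=7
edx=200+4=204
esi=6-1=5
cmp esi, 0  (cmp 5,0)
jg top: taken
ebx=M[204]=5
ebx=5|6=7
edx=204+4=208
esi=5-1=4
cmp esi, 0  (cmp 4,0)
jg top: taken
ebx=M[208]=-5
ebx=(-5)|6=-1
edx=208+4=212
esi=4-1=3
cmp esi, 0  (cmp 3,0)
jg top: taken
ebx=M[212]=-3
ebx=(-3)|6=-1
edx=212+4=216
esi=3-1=2
cmp esi, 0  (cmp 2,0)
jg top: taken
ebx=M[216]=13
ebx=13|6=15
edx=216+4=220
esi=2-1=1
cmp esi, 0  (cmp 1,0)
jg top: taken
ebx=M[220]=7
ebx=7|6=7
edx=220+4=224
esi=1-1=0
cmp esi, 0  (cmp 0,0)
jg top: not taken
ebx=7-12=-5
mov [220], ebx → M[220]=-5
halt.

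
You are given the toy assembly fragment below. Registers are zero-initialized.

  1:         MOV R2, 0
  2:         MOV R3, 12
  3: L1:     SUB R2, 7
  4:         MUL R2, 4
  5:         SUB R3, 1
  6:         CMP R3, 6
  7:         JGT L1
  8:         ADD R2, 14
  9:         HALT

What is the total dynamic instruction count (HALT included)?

34

MOV R2, 0 → R2=0
MOV R3, 12 → R3=12
SUB R2, 7 → R2=0-7=-7
MUL R2, 4 → R2=(-7)*4=-28
SUB R3, 1 → R3=12-1=11
CMP R3, 6  (cmp 11,6)
JGT L1: taken
SUB R2, 7 → R2=(-28)-7=-35
MUL R2, 4 → R2=(-35)*4=-140
SUB R3, 1 → R3=11-1=10
CMP R3, 6  (cmp 10,6)
JGT L1: taken
SUB R2, 7 → R2=(-140)-7=-147
MUL R2, 4 → R2=(-147)*4=-588
SUB R3, 1 → R3=10-1=9
CMP R3, 6  (cmp 9,6)
JGT L1: taken
SUB R2, 7 → R2=(-588)-7=-595
MUL R2, 4 → R2=(-595)*4=-2380
SUB R3, 1 → R3=9-1=8
CMP R3, 6  (cmp 8,6)
JGT L1: taken
SUB R2, 7 → R2=(-2380)-7=-2387
MUL R2, 4 → R2=(-2387)*4=-9548
SUB R3, 1 → R3=8-1=7
CMP R3, 6  (cmp 7,6)
JGT L1: taken
SUB R2, 7 → R2=(-9548)-7=-9555
MUL R2, 4 → R2=(-9555)*4=-38220
SUB R3, 1 → R3=7-1=6
CMP R3, 6  (cmp 6,6)
JGT L1: not taken
ADD R2, 14 → R2=(-38220)+14=-38206
halt.
Total executed instructions: 34.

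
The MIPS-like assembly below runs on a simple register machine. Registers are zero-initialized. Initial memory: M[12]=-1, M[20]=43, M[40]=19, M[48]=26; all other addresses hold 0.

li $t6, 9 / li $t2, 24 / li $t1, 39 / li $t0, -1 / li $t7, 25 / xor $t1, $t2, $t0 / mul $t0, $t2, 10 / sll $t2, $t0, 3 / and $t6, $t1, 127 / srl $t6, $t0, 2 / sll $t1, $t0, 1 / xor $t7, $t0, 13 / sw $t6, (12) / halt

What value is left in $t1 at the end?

480

$t6=9
$t2=24
$t1=39
$t0=-1
$t7=25
$t1=24^(-1)=-25
$t0=24*10=240
$t2=240<<3=1920
$t6=(-25)&127=103
$t6=240>>2=60
$t1=240<<1=480
$t7=240^13=253
sw $t6, (12) → M[12]=60
halt.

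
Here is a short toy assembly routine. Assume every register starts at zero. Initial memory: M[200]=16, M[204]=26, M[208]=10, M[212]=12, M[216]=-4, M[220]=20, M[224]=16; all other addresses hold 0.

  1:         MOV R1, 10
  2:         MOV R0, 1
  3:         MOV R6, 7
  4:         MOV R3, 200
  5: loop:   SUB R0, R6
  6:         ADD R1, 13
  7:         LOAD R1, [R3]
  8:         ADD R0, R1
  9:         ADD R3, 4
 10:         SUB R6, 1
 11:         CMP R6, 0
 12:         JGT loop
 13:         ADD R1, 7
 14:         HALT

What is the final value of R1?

R1=10
R0=1
R6=7
R3=200
R0=1-7=-6
R1=10+13=23
R1=M[200]=16
R0=(-6)+16=10
R3=200+4=204
R6=7-1=6
CMP R6, 0  (cmp 6,0)
JGT loop: taken
R0=10-6=4
R1=16+13=29
R1=M[204]=26
R0=4+26=30
R3=204+4=208
R6=6-1=5
CMP R6, 0  (cmp 5,0)
JGT loop: taken
R0=30-5=25
R1=26+13=39
R1=M[208]=10
R0=25+10=35
R3=208+4=212
R6=5-1=4
CMP R6, 0  (cmp 4,0)
JGT loop: taken
R0=35-4=31
R1=10+13=23
R1=M[212]=12
R0=31+12=43
R3=212+4=216
R6=4-1=3
CMP R6, 0  (cmp 3,0)
JGT loop: taken
R0=43-3=40
R1=12+13=25
R1=M[216]=-4
R0=40+(-4)=36
R3=216+4=220
R6=3-1=2
CMP R6, 0  (cmp 2,0)
JGT loop: taken
R0=36-2=34
R1=(-4)+13=9
R1=M[220]=20
R0=34+20=54
R3=220+4=224
R6=2-1=1
CMP R6, 0  (cmp 1,0)
JGT loop: taken
R0=54-1=53
R1=20+13=33
R1=M[224]=16
R0=53+16=69
R3=224+4=228
R6=1-1=0
CMP R6, 0  (cmp 0,0)
JGT loop: not taken
R1=16+7=23
halt.

23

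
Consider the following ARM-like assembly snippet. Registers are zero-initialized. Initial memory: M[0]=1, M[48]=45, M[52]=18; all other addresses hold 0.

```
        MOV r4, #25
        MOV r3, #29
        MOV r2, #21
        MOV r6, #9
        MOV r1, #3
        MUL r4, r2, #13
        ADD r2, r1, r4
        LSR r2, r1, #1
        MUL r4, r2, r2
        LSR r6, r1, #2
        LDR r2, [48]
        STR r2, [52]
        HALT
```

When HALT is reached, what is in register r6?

0

r4=25
r3=29
r2=21
r6=9
r1=3
r4=21*13=273
r2=3+273=276
r2=3>>1=1
r4=1*1=1
r6=3>>2=0
r2=M[48]=45
STR r2, [52] → M[52]=45
halt.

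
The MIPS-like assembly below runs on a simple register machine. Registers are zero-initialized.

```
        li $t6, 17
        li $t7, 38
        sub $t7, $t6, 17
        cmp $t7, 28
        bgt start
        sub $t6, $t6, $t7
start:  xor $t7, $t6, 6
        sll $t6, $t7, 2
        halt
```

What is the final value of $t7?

23

after li $t6, 17: $t6=17
after li $t7, 38: $t7=38
after sub $t7, $t6, 17: $t7=17-17=0
cmp $t7, 28  (cmp 0,28)
bgt start: not taken
after sub $t6, $t6, $t7: $t6=17-0=17
after xor $t7, $t6, 6: $t7=17^6=23
after sll $t6, $t7, 2: $t6=23<<2=92
halt.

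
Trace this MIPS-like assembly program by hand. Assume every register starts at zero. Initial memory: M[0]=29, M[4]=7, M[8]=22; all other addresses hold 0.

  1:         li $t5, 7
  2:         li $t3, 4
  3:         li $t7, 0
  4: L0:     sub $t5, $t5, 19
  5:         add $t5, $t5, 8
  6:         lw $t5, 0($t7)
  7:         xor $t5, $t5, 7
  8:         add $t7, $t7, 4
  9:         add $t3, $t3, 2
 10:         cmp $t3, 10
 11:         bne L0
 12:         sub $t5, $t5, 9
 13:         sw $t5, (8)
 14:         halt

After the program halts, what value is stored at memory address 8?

$t5=7
$t3=4
$t7=0
$t5=7-19=-12
$t5=(-12)+8=-4
$t5=M[0]=29
$t5=29^7=26
$t7=0+4=4
$t3=4+2=6
cmp $t3, 10  (cmp 6,10)
bne L0: taken
$t5=26-19=7
$t5=7+8=15
$t5=M[4]=7
$t5=7^7=0
$t7=4+4=8
$t3=6+2=8
cmp $t3, 10  (cmp 8,10)
bne L0: taken
$t5=0-19=-19
$t5=(-19)+8=-11
$t5=M[8]=22
$t5=22^7=17
$t7=8+4=12
$t3=8+2=10
cmp $t3, 10  (cmp 10,10)
bne L0: not taken
$t5=17-9=8
sw $t5, (8) → M[8]=8
halt.

8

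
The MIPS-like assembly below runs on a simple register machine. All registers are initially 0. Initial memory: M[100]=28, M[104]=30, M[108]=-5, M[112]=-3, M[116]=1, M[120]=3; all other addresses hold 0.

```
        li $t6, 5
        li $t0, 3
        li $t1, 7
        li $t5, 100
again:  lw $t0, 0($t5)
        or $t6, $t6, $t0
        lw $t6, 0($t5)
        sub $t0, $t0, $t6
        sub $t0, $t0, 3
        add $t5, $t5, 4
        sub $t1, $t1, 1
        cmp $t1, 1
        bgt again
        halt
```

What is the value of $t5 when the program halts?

after li $t6, 5: $t6=5
after li $t0, 3: $t0=3
after li $t1, 7: $t1=7
after li $t5, 100: $t5=100
after lw $t0, 0($t5): $t0=M[100]=28
after or $t6, $t6, $t0: $t6=5|28=29
after lw $t6, 0($t5): $t6=M[100]=28
after sub $t0, $t0, $t6: $t0=28-28=0
after sub $t0, $t0, 3: $t0=0-3=-3
after add $t5, $t5, 4: $t5=100+4=104
after sub $t1, $t1, 1: $t1=7-1=6
cmp $t1, 1  (cmp 6,1)
bgt again: taken
after lw $t0, 0($t5): $t0=M[104]=30
after or $t6, $t6, $t0: $t6=28|30=30
after lw $t6, 0($t5): $t6=M[104]=30
after sub $t0, $t0, $t6: $t0=30-30=0
after sub $t0, $t0, 3: $t0=0-3=-3
after add $t5, $t5, 4: $t5=104+4=108
after sub $t1, $t1, 1: $t1=6-1=5
cmp $t1, 1  (cmp 5,1)
bgt again: taken
after lw $t0, 0($t5): $t0=M[108]=-5
after or $t6, $t6, $t0: $t6=30|(-5)=-1
after lw $t6, 0($t5): $t6=M[108]=-5
after sub $t0, $t0, $t6: $t0=(-5)-(-5)=0
after sub $t0, $t0, 3: $t0=0-3=-3
after add $t5, $t5, 4: $t5=108+4=112
after sub $t1, $t1, 1: $t1=5-1=4
cmp $t1, 1  (cmp 4,1)
bgt again: taken
after lw $t0, 0($t5): $t0=M[112]=-3
after or $t6, $t6, $t0: $t6=(-5)|(-3)=-1
after lw $t6, 0($t5): $t6=M[112]=-3
after sub $t0, $t0, $t6: $t0=(-3)-(-3)=0
after sub $t0, $t0, 3: $t0=0-3=-3
after add $t5, $t5, 4: $t5=112+4=116
after sub $t1, $t1, 1: $t1=4-1=3
cmp $t1, 1  (cmp 3,1)
bgt again: taken
after lw $t0, 0($t5): $t0=M[116]=1
after or $t6, $t6, $t0: $t6=(-3)|1=-3
after lw $t6, 0($t5): $t6=M[116]=1
after sub $t0, $t0, $t6: $t0=1-1=0
after sub $t0, $t0, 3: $t0=0-3=-3
after add $t5, $t5, 4: $t5=116+4=120
after sub $t1, $t1, 1: $t1=3-1=2
cmp $t1, 1  (cmp 2,1)
bgt again: taken
after lw $t0, 0($t5): $t0=M[120]=3
after or $t6, $t6, $t0: $t6=1|3=3
after lw $t6, 0($t5): $t6=M[120]=3
after sub $t0, $t0, $t6: $t0=3-3=0
after sub $t0, $t0, 3: $t0=0-3=-3
after add $t5, $t5, 4: $t5=120+4=124
after sub $t1, $t1, 1: $t1=2-1=1
cmp $t1, 1  (cmp 1,1)
bgt again: not taken
halt.

124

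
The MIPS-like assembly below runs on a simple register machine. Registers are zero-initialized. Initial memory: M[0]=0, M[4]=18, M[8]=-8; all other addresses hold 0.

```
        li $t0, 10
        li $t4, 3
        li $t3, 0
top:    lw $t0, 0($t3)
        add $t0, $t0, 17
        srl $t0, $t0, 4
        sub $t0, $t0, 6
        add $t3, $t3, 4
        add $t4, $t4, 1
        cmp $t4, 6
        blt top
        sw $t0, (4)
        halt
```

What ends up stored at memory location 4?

li $t0, 10 → $t0=10
li $t4, 3 → $t4=3
li $t3, 0 → $t3=0
lw $t0, 0($t3) → $t0=M[0]=0
add $t0, $t0, 17 → $t0=0+17=17
srl $t0, $t0, 4 → $t0=17>>4=1
sub $t0, $t0, 6 → $t0=1-6=-5
add $t3, $t3, 4 → $t3=0+4=4
add $t4, $t4, 1 → $t4=3+1=4
cmp $t4, 6  (cmp 4,6)
blt top: taken
lw $t0, 0($t3) → $t0=M[4]=18
add $t0, $t0, 17 → $t0=18+17=35
srl $t0, $t0, 4 → $t0=35>>4=2
sub $t0, $t0, 6 → $t0=2-6=-4
add $t3, $t3, 4 → $t3=4+4=8
add $t4, $t4, 1 → $t4=4+1=5
cmp $t4, 6  (cmp 5,6)
blt top: taken
lw $t0, 0($t3) → $t0=M[8]=-8
add $t0, $t0, 17 → $t0=(-8)+17=9
srl $t0, $t0, 4 → $t0=9>>4=0
sub $t0, $t0, 6 → $t0=0-6=-6
add $t3, $t3, 4 → $t3=8+4=12
add $t4, $t4, 1 → $t4=5+1=6
cmp $t4, 6  (cmp 6,6)
blt top: not taken
sw $t0, (4) → M[4]=-6
halt.

-6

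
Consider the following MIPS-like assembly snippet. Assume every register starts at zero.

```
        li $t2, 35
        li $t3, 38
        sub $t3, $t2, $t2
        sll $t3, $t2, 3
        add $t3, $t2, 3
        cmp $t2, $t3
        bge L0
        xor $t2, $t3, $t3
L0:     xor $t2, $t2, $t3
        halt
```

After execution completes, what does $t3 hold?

$t2=35
$t3=38
$t3=35-35=0
$t3=35<<3=280
$t3=35+3=38
cmp $t2, $t3  (cmp 35,38)
bge L0: not taken
$t2=38^38=0
$t2=0^38=38
halt.

38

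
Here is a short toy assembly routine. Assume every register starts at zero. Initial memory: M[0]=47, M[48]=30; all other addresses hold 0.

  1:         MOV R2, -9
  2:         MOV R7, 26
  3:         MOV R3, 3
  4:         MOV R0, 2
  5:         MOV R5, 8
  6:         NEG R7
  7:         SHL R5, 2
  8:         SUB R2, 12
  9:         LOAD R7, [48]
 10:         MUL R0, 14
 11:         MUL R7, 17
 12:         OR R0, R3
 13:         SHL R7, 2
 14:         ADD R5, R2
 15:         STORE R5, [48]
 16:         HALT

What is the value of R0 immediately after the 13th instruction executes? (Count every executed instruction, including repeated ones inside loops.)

31

MOV R2, -9 → R2=-9
MOV R7, 26 → R7=26
MOV R3, 3 → R3=3
MOV R0, 2 → R0=2
MOV R5, 8 → R5=8
NEG R7 → R7=-(26)=-26
SHL R5, 2 → R5=8<<2=32
SUB R2, 12 → R2=(-9)-12=-21
LOAD R7, [48] → R7=M[48]=30
MUL R0, 14 → R0=2*14=28
MUL R7, 17 → R7=30*17=510
OR R0, R3 → R0=28|3=31
SHL R7, 2 → R7=510<<2=2040
After step 13: R0 = 31.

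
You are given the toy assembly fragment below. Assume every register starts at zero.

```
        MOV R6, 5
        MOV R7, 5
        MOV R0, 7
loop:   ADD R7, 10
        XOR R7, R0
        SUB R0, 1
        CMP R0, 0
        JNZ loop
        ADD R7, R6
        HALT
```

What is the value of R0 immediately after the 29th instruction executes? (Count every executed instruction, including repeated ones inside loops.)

2

R6=5
R7=5
R0=7
R7=5+10=15
R7=15^7=8
R0=7-1=6
CMP R0, 0  (cmp 6,0)
JNZ loop: taken
R7=8+10=18
R7=18^6=20
R0=6-1=5
CMP R0, 0  (cmp 5,0)
JNZ loop: taken
R7=20+10=30
R7=30^5=27
R0=5-1=4
CMP R0, 0  (cmp 4,0)
JNZ loop: taken
R7=27+10=37
R7=37^4=33
R0=4-1=3
CMP R0, 0  (cmp 3,0)
JNZ loop: taken
R7=33+10=43
R7=43^3=40
R0=3-1=2
CMP R0, 0  (cmp 2,0)
JNZ loop: taken
R7=40+10=50
After step 29: R0 = 2.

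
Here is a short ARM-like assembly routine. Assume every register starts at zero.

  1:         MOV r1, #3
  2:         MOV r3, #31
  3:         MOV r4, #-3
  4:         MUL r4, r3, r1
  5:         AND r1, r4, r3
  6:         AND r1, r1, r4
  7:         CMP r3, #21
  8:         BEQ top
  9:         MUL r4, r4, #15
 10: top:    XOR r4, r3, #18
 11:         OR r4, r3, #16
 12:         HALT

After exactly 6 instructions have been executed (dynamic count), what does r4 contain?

93

MOV r1, #3 → r1=3
MOV r3, #31 → r3=31
MOV r4, #-3 → r4=-3
MUL r4, r3, r1 → r4=31*3=93
AND r1, r4, r3 → r1=93&31=29
AND r1, r1, r4 → r1=29&93=29
After step 6: r4 = 93.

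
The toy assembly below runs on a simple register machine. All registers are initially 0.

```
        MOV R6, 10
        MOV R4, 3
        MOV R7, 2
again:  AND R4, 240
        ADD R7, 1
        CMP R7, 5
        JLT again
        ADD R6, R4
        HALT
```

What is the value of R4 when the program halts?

0

MOV R6, 10 → R6=10
MOV R4, 3 → R4=3
MOV R7, 2 → R7=2
AND R4, 240 → R4=3&240=0
ADD R7, 1 → R7=2+1=3
CMP R7, 5  (cmp 3,5)
JLT again: taken
AND R4, 240 → R4=0&240=0
ADD R7, 1 → R7=3+1=4
CMP R7, 5  (cmp 4,5)
JLT again: taken
AND R4, 240 → R4=0&240=0
ADD R7, 1 → R7=4+1=5
CMP R7, 5  (cmp 5,5)
JLT again: not taken
ADD R6, R4 → R6=10+0=10
halt.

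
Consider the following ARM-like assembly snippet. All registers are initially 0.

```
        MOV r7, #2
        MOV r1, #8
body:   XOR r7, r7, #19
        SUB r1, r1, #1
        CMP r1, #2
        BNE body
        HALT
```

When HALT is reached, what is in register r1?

r7=2
r1=8
r7=2^19=17
r1=8-1=7
CMP r1, #2  (cmp 7,2)
BNE body: taken
r7=17^19=2
r1=7-1=6
CMP r1, #2  (cmp 6,2)
BNE body: taken
r7=2^19=17
r1=6-1=5
CMP r1, #2  (cmp 5,2)
BNE body: taken
r7=17^19=2
r1=5-1=4
CMP r1, #2  (cmp 4,2)
BNE body: taken
r7=2^19=17
r1=4-1=3
CMP r1, #2  (cmp 3,2)
BNE body: taken
r7=17^19=2
r1=3-1=2
CMP r1, #2  (cmp 2,2)
BNE body: not taken
halt.

2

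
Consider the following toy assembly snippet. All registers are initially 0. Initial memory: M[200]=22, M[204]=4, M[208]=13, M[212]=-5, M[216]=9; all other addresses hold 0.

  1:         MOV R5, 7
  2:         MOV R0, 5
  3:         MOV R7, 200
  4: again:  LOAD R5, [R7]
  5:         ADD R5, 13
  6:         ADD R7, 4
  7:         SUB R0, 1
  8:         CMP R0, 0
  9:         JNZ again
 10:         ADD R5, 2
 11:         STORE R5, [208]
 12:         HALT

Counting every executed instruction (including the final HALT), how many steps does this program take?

36

MOV R5, 7 → R5=7
MOV R0, 5 → R0=5
MOV R7, 200 → R7=200
LOAD R5, [R7] → R5=M[200]=22
ADD R5, 13 → R5=22+13=35
ADD R7, 4 → R7=200+4=204
SUB R0, 1 → R0=5-1=4
CMP R0, 0  (cmp 4,0)
JNZ again: taken
LOAD R5, [R7] → R5=M[204]=4
ADD R5, 13 → R5=4+13=17
ADD R7, 4 → R7=204+4=208
SUB R0, 1 → R0=4-1=3
CMP R0, 0  (cmp 3,0)
JNZ again: taken
LOAD R5, [R7] → R5=M[208]=13
ADD R5, 13 → R5=13+13=26
ADD R7, 4 → R7=208+4=212
SUB R0, 1 → R0=3-1=2
CMP R0, 0  (cmp 2,0)
JNZ again: taken
LOAD R5, [R7] → R5=M[212]=-5
ADD R5, 13 → R5=(-5)+13=8
ADD R7, 4 → R7=212+4=216
SUB R0, 1 → R0=2-1=1
CMP R0, 0  (cmp 1,0)
JNZ again: taken
LOAD R5, [R7] → R5=M[216]=9
ADD R5, 13 → R5=9+13=22
ADD R7, 4 → R7=216+4=220
SUB R0, 1 → R0=1-1=0
CMP R0, 0  (cmp 0,0)
JNZ again: not taken
ADD R5, 2 → R5=22+2=24
STORE R5, [208] → M[208]=24
halt.
Total executed instructions: 36.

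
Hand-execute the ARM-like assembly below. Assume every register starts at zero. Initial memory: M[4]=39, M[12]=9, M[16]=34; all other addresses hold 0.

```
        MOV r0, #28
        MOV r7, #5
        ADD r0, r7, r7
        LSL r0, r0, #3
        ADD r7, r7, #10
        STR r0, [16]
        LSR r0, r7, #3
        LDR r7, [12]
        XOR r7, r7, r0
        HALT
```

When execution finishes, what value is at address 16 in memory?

after MOV r0, #28: r0=28
after MOV r7, #5: r7=5
after ADD r0, r7, r7: r0=5+5=10
after LSL r0, r0, #3: r0=10<<3=80
after ADD r7, r7, #10: r7=5+10=15
STR r0, [16] → M[16]=80
after LSR r0, r7, #3: r0=15>>3=1
after LDR r7, [12]: r7=M[12]=9
after XOR r7, r7, r0: r7=9^1=8
halt.

80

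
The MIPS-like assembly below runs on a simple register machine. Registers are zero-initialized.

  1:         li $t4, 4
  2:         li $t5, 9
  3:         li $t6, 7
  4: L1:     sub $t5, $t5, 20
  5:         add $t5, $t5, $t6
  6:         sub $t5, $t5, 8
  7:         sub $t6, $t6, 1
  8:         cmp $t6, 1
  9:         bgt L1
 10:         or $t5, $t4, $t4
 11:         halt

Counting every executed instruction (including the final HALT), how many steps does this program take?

41

li $t4, 4 → $t4=4
li $t5, 9 → $t5=9
li $t6, 7 → $t6=7
sub $t5, $t5, 20 → $t5=9-20=-11
add $t5, $t5, $t6 → $t5=(-11)+7=-4
sub $t5, $t5, 8 → $t5=(-4)-8=-12
sub $t6, $t6, 1 → $t6=7-1=6
cmp $t6, 1  (cmp 6,1)
bgt L1: taken
sub $t5, $t5, 20 → $t5=(-12)-20=-32
add $t5, $t5, $t6 → $t5=(-32)+6=-26
sub $t5, $t5, 8 → $t5=(-26)-8=-34
sub $t6, $t6, 1 → $t6=6-1=5
cmp $t6, 1  (cmp 5,1)
bgt L1: taken
sub $t5, $t5, 20 → $t5=(-34)-20=-54
add $t5, $t5, $t6 → $t5=(-54)+5=-49
sub $t5, $t5, 8 → $t5=(-49)-8=-57
sub $t6, $t6, 1 → $t6=5-1=4
cmp $t6, 1  (cmp 4,1)
bgt L1: taken
sub $t5, $t5, 20 → $t5=(-57)-20=-77
add $t5, $t5, $t6 → $t5=(-77)+4=-73
sub $t5, $t5, 8 → $t5=(-73)-8=-81
sub $t6, $t6, 1 → $t6=4-1=3
cmp $t6, 1  (cmp 3,1)
bgt L1: taken
sub $t5, $t5, 20 → $t5=(-81)-20=-101
add $t5, $t5, $t6 → $t5=(-101)+3=-98
sub $t5, $t5, 8 → $t5=(-98)-8=-106
sub $t6, $t6, 1 → $t6=3-1=2
cmp $t6, 1  (cmp 2,1)
bgt L1: taken
sub $t5, $t5, 20 → $t5=(-106)-20=-126
add $t5, $t5, $t6 → $t5=(-126)+2=-124
sub $t5, $t5, 8 → $t5=(-124)-8=-132
sub $t6, $t6, 1 → $t6=2-1=1
cmp $t6, 1  (cmp 1,1)
bgt L1: not taken
or $t5, $t4, $t4 → $t5=4|4=4
halt.
Total executed instructions: 41.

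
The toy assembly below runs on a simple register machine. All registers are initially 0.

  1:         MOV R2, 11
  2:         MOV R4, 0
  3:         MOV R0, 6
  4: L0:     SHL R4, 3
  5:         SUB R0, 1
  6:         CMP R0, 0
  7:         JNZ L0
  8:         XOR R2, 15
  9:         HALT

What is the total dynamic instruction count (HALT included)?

after MOV R2, 11: R2=11
after MOV R4, 0: R4=0
after MOV R0, 6: R0=6
after SHL R4, 3: R4=0<<3=0
after SUB R0, 1: R0=6-1=5
CMP R0, 0  (cmp 5,0)
JNZ L0: taken
after SHL R4, 3: R4=0<<3=0
after SUB R0, 1: R0=5-1=4
CMP R0, 0  (cmp 4,0)
JNZ L0: taken
after SHL R4, 3: R4=0<<3=0
after SUB R0, 1: R0=4-1=3
CMP R0, 0  (cmp 3,0)
JNZ L0: taken
after SHL R4, 3: R4=0<<3=0
after SUB R0, 1: R0=3-1=2
CMP R0, 0  (cmp 2,0)
JNZ L0: taken
after SHL R4, 3: R4=0<<3=0
after SUB R0, 1: R0=2-1=1
CMP R0, 0  (cmp 1,0)
JNZ L0: taken
after SHL R4, 3: R4=0<<3=0
after SUB R0, 1: R0=1-1=0
CMP R0, 0  (cmp 0,0)
JNZ L0: not taken
after XOR R2, 15: R2=11^15=4
halt.
Total executed instructions: 29.

29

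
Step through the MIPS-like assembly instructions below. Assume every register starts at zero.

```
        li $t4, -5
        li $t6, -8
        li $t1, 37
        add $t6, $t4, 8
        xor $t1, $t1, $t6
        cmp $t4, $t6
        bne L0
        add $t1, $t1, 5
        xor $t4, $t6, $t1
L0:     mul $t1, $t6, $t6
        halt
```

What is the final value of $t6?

$t4=-5
$t6=-8
$t1=37
$t6=(-5)+8=3
$t1=37^3=38
cmp $t4, $t6  (cmp -5,3)
bne L0: taken
$t1=3*3=9
halt.

3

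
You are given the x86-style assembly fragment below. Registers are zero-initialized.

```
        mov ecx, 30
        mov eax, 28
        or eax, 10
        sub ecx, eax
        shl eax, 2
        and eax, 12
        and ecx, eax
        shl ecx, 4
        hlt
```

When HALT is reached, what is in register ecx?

ecx=30
eax=28
eax=28|10=30
ecx=30-30=0
eax=30<<2=120
eax=120&12=8
ecx=0&8=0
ecx=0<<4=0
halt.

0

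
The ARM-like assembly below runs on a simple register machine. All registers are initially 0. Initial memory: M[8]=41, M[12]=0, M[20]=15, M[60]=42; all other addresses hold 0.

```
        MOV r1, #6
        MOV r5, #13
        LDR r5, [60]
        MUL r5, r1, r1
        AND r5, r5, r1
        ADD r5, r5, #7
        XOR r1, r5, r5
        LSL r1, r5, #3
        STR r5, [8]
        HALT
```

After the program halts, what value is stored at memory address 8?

MOV r1, #6 → r1=6
MOV r5, #13 → r5=13
LDR r5, [60] → r5=M[60]=42
MUL r5, r1, r1 → r5=6*6=36
AND r5, r5, r1 → r5=36&6=4
ADD r5, r5, #7 → r5=4+7=11
XOR r1, r5, r5 → r1=11^11=0
LSL r1, r5, #3 → r1=11<<3=88
STR r5, [8] → M[8]=11
halt.

11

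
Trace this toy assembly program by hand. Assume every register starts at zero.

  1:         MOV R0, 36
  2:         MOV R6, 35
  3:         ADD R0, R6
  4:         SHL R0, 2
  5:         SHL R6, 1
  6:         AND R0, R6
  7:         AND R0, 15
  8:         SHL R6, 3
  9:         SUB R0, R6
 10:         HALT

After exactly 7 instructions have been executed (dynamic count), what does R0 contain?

after MOV R0, 36: R0=36
after MOV R6, 35: R6=35
after ADD R0, R6: R0=36+35=71
after SHL R0, 2: R0=71<<2=284
after SHL R6, 1: R6=35<<1=70
after AND R0, R6: R0=284&70=4
after AND R0, 15: R0=4&15=4
After step 7: R0 = 4.

4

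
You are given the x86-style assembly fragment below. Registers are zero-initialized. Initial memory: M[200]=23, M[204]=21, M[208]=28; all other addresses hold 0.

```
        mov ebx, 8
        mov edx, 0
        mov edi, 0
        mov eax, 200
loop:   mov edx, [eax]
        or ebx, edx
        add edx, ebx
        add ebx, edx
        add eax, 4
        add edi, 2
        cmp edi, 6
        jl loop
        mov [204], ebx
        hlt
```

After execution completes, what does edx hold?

mov ebx, 8 → ebx=8
mov edx, 0 → edx=0
mov edi, 0 → edi=0
mov eax, 200 → eax=200
mov edx, [eax] → edx=M[200]=23
or ebx, edx → ebx=8|23=31
add edx, ebx → edx=23+31=54
add ebx, edx → ebx=31+54=85
add eax, 4 → eax=200+4=204
add edi, 2 → edi=0+2=2
cmp edi, 6  (cmp 2,6)
jl loop: taken
mov edx, [eax] → edx=M[204]=21
or ebx, edx → ebx=85|21=85
add edx, ebx → edx=21+85=106
add ebx, edx → ebx=85+106=191
add eax, 4 → eax=204+4=208
add edi, 2 → edi=2+2=4
cmp edi, 6  (cmp 4,6)
jl loop: taken
mov edx, [eax] → edx=M[208]=28
or ebx, edx → ebx=191|28=191
add edx, ebx → edx=28+191=219
add ebx, edx → ebx=191+219=410
add eax, 4 → eax=208+4=212
add edi, 2 → edi=4+2=6
cmp edi, 6  (cmp 6,6)
jl loop: not taken
mov [204], ebx → M[204]=410
halt.

219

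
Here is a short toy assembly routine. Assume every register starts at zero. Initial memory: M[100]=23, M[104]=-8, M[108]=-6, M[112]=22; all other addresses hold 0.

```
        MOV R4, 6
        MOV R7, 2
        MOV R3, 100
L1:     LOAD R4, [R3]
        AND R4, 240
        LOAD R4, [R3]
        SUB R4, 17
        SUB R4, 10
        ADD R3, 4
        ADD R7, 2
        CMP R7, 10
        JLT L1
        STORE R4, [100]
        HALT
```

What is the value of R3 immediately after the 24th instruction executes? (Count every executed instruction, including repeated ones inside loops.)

108

R4=6
R7=2
R3=100
R4=M[100]=23
R4=23&240=16
R4=M[100]=23
R4=23-17=6
R4=6-10=-4
R3=100+4=104
R7=2+2=4
CMP R7, 10  (cmp 4,10)
JLT L1: taken
R4=M[104]=-8
R4=(-8)&240=240
R4=M[104]=-8
R4=(-8)-17=-25
R4=(-25)-10=-35
R3=104+4=108
R7=4+2=6
CMP R7, 10  (cmp 6,10)
JLT L1: taken
R4=M[108]=-6
R4=(-6)&240=240
R4=M[108]=-6
After step 24: R3 = 108.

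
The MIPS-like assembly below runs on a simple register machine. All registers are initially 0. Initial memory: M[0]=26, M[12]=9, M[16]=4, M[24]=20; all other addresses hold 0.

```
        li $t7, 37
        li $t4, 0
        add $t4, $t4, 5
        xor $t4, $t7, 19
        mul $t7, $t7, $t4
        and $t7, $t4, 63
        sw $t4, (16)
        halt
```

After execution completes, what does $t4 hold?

li $t7, 37 → $t7=37
li $t4, 0 → $t4=0
add $t4, $t4, 5 → $t4=0+5=5
xor $t4, $t7, 19 → $t4=37^19=54
mul $t7, $t7, $t4 → $t7=37*54=1998
and $t7, $t4, 63 → $t7=54&63=54
sw $t4, (16) → M[16]=54
halt.

54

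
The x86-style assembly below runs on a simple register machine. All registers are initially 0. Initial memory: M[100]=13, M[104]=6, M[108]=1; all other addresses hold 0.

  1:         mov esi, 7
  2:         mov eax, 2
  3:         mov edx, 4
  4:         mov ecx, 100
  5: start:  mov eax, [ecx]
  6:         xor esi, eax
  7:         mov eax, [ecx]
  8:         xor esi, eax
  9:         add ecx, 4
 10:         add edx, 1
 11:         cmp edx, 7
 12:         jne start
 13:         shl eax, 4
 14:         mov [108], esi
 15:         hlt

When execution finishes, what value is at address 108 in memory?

after mov esi, 7: esi=7
after mov eax, 2: eax=2
after mov edx, 4: edx=4
after mov ecx, 100: ecx=100
after mov eax, [ecx]: eax=M[100]=13
after xor esi, eax: esi=7^13=10
after mov eax, [ecx]: eax=M[100]=13
after xor esi, eax: esi=10^13=7
after add ecx, 4: ecx=100+4=104
after add edx, 1: edx=4+1=5
cmp edx, 7  (cmp 5,7)
jne start: taken
after mov eax, [ecx]: eax=M[104]=6
after xor esi, eax: esi=7^6=1
after mov eax, [ecx]: eax=M[104]=6
after xor esi, eax: esi=1^6=7
after add ecx, 4: ecx=104+4=108
after add edx, 1: edx=5+1=6
cmp edx, 7  (cmp 6,7)
jne start: taken
after mov eax, [ecx]: eax=M[108]=1
after xor esi, eax: esi=7^1=6
after mov eax, [ecx]: eax=M[108]=1
after xor esi, eax: esi=6^1=7
after add ecx, 4: ecx=108+4=112
after add edx, 1: edx=6+1=7
cmp edx, 7  (cmp 7,7)
jne start: not taken
after shl eax, 4: eax=1<<4=16
mov [108], esi → M[108]=7
halt.

7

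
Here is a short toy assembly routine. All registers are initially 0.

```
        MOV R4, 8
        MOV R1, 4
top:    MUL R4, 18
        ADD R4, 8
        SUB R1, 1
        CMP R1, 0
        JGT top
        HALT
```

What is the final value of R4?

889208

R4=8
R1=4
R4=8*18=144
R4=144+8=152
R1=4-1=3
CMP R1, 0  (cmp 3,0)
JGT top: taken
R4=152*18=2736
R4=2736+8=2744
R1=3-1=2
CMP R1, 0  (cmp 2,0)
JGT top: taken
R4=2744*18=49392
R4=49392+8=49400
R1=2-1=1
CMP R1, 0  (cmp 1,0)
JGT top: taken
R4=49400*18=889200
R4=889200+8=889208
R1=1-1=0
CMP R1, 0  (cmp 0,0)
JGT top: not taken
halt.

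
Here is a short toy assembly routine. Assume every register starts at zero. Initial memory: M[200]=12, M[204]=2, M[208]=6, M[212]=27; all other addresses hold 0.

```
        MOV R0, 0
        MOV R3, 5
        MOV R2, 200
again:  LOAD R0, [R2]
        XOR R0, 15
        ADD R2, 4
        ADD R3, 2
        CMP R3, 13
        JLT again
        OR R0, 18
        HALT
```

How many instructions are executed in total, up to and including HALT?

29

R0=0
R3=5
R2=200
R0=M[200]=12
R0=12^15=3
R2=200+4=204
R3=5+2=7
CMP R3, 13  (cmp 7,13)
JLT again: taken
R0=M[204]=2
R0=2^15=13
R2=204+4=208
R3=7+2=9
CMP R3, 13  (cmp 9,13)
JLT again: taken
R0=M[208]=6
R0=6^15=9
R2=208+4=212
R3=9+2=11
CMP R3, 13  (cmp 11,13)
JLT again: taken
R0=M[212]=27
R0=27^15=20
R2=212+4=216
R3=11+2=13
CMP R3, 13  (cmp 13,13)
JLT again: not taken
R0=20|18=22
halt.
Total executed instructions: 29.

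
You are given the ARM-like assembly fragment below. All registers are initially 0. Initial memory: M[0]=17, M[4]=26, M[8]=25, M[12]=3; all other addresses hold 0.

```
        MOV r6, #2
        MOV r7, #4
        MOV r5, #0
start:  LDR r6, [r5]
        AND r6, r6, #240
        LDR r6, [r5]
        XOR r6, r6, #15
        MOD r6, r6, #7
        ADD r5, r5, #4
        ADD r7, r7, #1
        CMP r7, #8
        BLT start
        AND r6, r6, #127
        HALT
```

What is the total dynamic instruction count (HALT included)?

after MOV r6, #2: r6=2
after MOV r7, #4: r7=4
after MOV r5, #0: r5=0
after LDR r6, [r5]: r6=M[0]=17
after AND r6, r6, #240: r6=17&240=16
after LDR r6, [r5]: r6=M[0]=17
after XOR r6, r6, #15: r6=17^15=30
after MOD r6, r6, #7: r6=30%7=2
after ADD r5, r5, #4: r5=0+4=4
after ADD r7, r7, #1: r7=4+1=5
CMP r7, #8  (cmp 5,8)
BLT start: taken
after LDR r6, [r5]: r6=M[4]=26
after AND r6, r6, #240: r6=26&240=16
after LDR r6, [r5]: r6=M[4]=26
after XOR r6, r6, #15: r6=26^15=21
after MOD r6, r6, #7: r6=21%7=0
after ADD r5, r5, #4: r5=4+4=8
after ADD r7, r7, #1: r7=5+1=6
CMP r7, #8  (cmp 6,8)
BLT start: taken
after LDR r6, [r5]: r6=M[8]=25
after AND r6, r6, #240: r6=25&240=16
after LDR r6, [r5]: r6=M[8]=25
after XOR r6, r6, #15: r6=25^15=22
after MOD r6, r6, #7: r6=22%7=1
after ADD r5, r5, #4: r5=8+4=12
after ADD r7, r7, #1: r7=6+1=7
CMP r7, #8  (cmp 7,8)
BLT start: taken
after LDR r6, [r5]: r6=M[12]=3
after AND r6, r6, #240: r6=3&240=0
after LDR r6, [r5]: r6=M[12]=3
after XOR r6, r6, #15: r6=3^15=12
after MOD r6, r6, #7: r6=12%7=5
after ADD r5, r5, #4: r5=12+4=16
after ADD r7, r7, #1: r7=7+1=8
CMP r7, #8  (cmp 8,8)
BLT start: not taken
after AND r6, r6, #127: r6=5&127=5
halt.
Total executed instructions: 41.

41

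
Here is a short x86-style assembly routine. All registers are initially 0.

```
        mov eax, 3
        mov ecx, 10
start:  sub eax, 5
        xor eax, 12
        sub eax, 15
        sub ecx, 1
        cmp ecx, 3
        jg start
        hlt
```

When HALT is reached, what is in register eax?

-221

mov eax, 3 → eax=3
mov ecx, 10 → ecx=10
sub eax, 5 → eax=3-5=-2
xor eax, 12 → eax=(-2)^12=-14
sub eax, 15 → eax=(-14)-15=-29
sub ecx, 1 → ecx=10-1=9
cmp ecx, 3  (cmp 9,3)
jg start: taken
sub eax, 5 → eax=(-29)-5=-34
xor eax, 12 → eax=(-34)^12=-46
sub eax, 15 → eax=(-46)-15=-61
sub ecx, 1 → ecx=9-1=8
cmp ecx, 3  (cmp 8,3)
jg start: taken
sub eax, 5 → eax=(-61)-5=-66
xor eax, 12 → eax=(-66)^12=-78
sub eax, 15 → eax=(-78)-15=-93
sub ecx, 1 → ecx=8-1=7
cmp ecx, 3  (cmp 7,3)
jg start: taken
sub eax, 5 → eax=(-93)-5=-98
xor eax, 12 → eax=(-98)^12=-110
sub eax, 15 → eax=(-110)-15=-125
sub ecx, 1 → ecx=7-1=6
cmp ecx, 3  (cmp 6,3)
jg start: taken
sub eax, 5 → eax=(-125)-5=-130
xor eax, 12 → eax=(-130)^12=-142
sub eax, 15 → eax=(-142)-15=-157
sub ecx, 1 → ecx=6-1=5
cmp ecx, 3  (cmp 5,3)
jg start: taken
sub eax, 5 → eax=(-157)-5=-162
xor eax, 12 → eax=(-162)^12=-174
sub eax, 15 → eax=(-174)-15=-189
sub ecx, 1 → ecx=5-1=4
cmp ecx, 3  (cmp 4,3)
jg start: taken
sub eax, 5 → eax=(-189)-5=-194
xor eax, 12 → eax=(-194)^12=-206
sub eax, 15 → eax=(-206)-15=-221
sub ecx, 1 → ecx=4-1=3
cmp ecx, 3  (cmp 3,3)
jg start: not taken
halt.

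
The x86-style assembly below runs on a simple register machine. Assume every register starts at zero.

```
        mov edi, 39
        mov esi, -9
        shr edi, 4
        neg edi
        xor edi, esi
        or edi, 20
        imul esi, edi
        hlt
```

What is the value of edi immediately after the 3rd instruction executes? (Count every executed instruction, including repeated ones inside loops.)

after mov edi, 39: edi=39
after mov esi, -9: esi=-9
after shr edi, 4: edi=39>>4=2
After step 3: edi = 2.

2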